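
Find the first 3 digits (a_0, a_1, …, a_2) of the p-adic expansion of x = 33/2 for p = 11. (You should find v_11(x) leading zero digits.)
(a_0, …, a_2) = (0, 7, 5)

v_11(33/2) = 1, so a_0 = ... = a_0 = 0. Factor out: x = 11^1 · u with u = 3/2 a unit in ℤ_11. Expand u iteratively via a_{v+i} = u_i mod 11, u_{i+1} = (u_i − a_{v+i})/11:
  u_0 = 3/2;  a_1 = 7;  u_1 = (u_0 − 7)/11 = -1/2
  u_1 = -1/2;  a_2 = 5;  u_2 = (u_1 − 5)/11 = -1/2
Digits: (0, 7, 5).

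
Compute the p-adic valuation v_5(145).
v_5(145) = 1

v_5(n) is the largest exponent k such that 5^k divides n. Factor out: 145 = 5^1 · 29. (Sign doesn't affect v_p.) So v_5(145) = 1.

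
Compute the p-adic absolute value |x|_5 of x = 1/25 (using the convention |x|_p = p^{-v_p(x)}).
|1/25|_5 = 25

Step 1 — compute v_5(x) by factoring powers of 5 out of the numerator and denominator: v_5(1/25) = -2. Step 2 — apply |x|_p = p^{-v_p(x)} = 5^{2} = 25.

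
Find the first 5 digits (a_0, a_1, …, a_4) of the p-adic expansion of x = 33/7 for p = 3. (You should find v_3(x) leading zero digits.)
(a_0, …, a_4) = (0, 2, 2, 1, 2)

v_3(33/7) = 1, so a_0 = ... = a_0 = 0. Factor out: x = 3^1 · u with u = 11/7 a unit in ℤ_3. Expand u iteratively via a_{v+i} = u_i mod 3, u_{i+1} = (u_i − a_{v+i})/3:
  u_0 = 11/7;  a_1 = 2;  u_1 = (u_0 − 2)/3 = -1/7
  u_1 = -1/7;  a_2 = 2;  u_2 = (u_1 − 2)/3 = -5/7
  u_2 = -5/7;  a_3 = 1;  u_3 = (u_2 − 1)/3 = -4/7
  u_3 = -4/7;  a_4 = 2;  u_4 = (u_3 − 2)/3 = -6/7
Digits: (0, 2, 2, 1, 2).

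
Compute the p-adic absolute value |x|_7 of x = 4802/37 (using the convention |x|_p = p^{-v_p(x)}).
|4802/37|_7 = 1/2401

Step 1 — compute v_7(x) by factoring powers of 7 out of the numerator and denominator: v_7(4802/37) = 4. Step 2 — apply |x|_p = p^{-v_p(x)} = 7^{-4} = 1/2401.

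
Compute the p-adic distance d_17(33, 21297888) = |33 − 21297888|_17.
d_17(33, 21297888) = 1/1419857

Step 1 — x − y = 33 − 21297888 = -21297855. Step 2 — v_17(-21297855) = 5 (factor: -21297855 = −(17^5 · 15); the sign does not affect v_p). Step 3 — |x − y|_17 = 17^{-5} = 1/1419857.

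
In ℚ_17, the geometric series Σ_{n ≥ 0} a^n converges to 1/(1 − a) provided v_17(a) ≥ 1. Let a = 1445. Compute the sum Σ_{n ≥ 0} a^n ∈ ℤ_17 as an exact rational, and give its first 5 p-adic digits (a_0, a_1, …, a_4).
Σ a^n = 1/(1 − a) = -1/1444;  first 5 digits = (1, 0, 5, 0, 8)

v_17(a) = 2 ≥ 1, so the series converges in ℤ_17 to 1/(1 − a) = 1/(1 − 1445) = -1/1444. Expand this rational in ℤ_17: compute digits iteratively via d_i = x_i mod 17, x_{i+1} = (x_i − d_i)/17. The first 5 digits are (1, 0, 5, 0, 8).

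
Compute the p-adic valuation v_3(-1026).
v_3(-1026) = 3

v_3(n) is the largest exponent k such that 3^k divides n. Factor out: -1026 = -3^3 · 38. (Sign doesn't affect v_p.) So v_3(-1026) = 3.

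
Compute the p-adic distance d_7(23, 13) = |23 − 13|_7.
d_7(23, 13) = 1

Step 1 — x − y = 23 − 13 = 10. Step 2 — v_7(10) = 0 (factor: 10 = (7^0 · 10); the sign does not affect v_p). Step 3 — |x − y|_7 = 7^{0} = 1.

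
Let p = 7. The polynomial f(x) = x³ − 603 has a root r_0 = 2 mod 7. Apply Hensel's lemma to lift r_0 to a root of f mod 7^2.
r_1 = 23 (mod 49)

Hensel: r_{i+1} = r_i − f(r_i)/f′(r_i) mod 7^{i+2}, where f′(x) = 3x². Iterate:
  r_0 = 2 (mod 7)
  r_1 = 23 (mod 49)
Final: r = 23 with f(r) ≡ 0 mod 7^2.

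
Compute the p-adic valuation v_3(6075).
v_3(6075) = 5

v_3(n) is the largest exponent k such that 3^k divides n. Factor out: 6075 = 3^5 · 25. (Sign doesn't affect v_p.) So v_3(6075) = 5.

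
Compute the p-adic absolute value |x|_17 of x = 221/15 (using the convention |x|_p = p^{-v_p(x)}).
|221/15|_17 = 1/17

Step 1 — compute v_17(x) by factoring powers of 17 out of the numerator and denominator: v_17(221/15) = 1. Step 2 — apply |x|_p = p^{-v_p(x)} = 17^{-1} = 1/17.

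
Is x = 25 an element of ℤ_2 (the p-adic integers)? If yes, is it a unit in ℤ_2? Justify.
x ∈ ℤ_2^× (unit); v_2(x) = 0

ℤ_2 = {x ∈ ℚ_2 : v_2(x) ≥ 0} and ℤ_2^× = {x ∈ ℤ_2 : v_2(x) = 0}. Here v_2(25) = v_2(num) − v_2(den) = 0; compare against these criteria.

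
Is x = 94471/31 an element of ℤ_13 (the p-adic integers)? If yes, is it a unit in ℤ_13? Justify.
x ∈ ℤ_13 but not a unit; v_13(x) = 3 > 0

ℤ_13 = {x ∈ ℚ_13 : v_13(x) ≥ 0} and ℤ_13^× = {x ∈ ℤ_13 : v_13(x) = 0}. Here v_13(94471/31) = v_13(num) − v_13(den) = 3; compare against these criteria.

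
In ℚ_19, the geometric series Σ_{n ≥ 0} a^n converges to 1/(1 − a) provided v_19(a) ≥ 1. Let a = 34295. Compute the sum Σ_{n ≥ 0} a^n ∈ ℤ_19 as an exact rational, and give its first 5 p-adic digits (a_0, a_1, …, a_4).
Σ a^n = 1/(1 − a) = -1/34294;  first 5 digits = (1, 0, 0, 5, 0)

v_19(a) = 3 ≥ 1, so the series converges in ℤ_19 to 1/(1 − a) = 1/(1 − 34295) = -1/34294. Expand this rational in ℤ_19: compute digits iteratively via d_i = x_i mod 19, x_{i+1} = (x_i − d_i)/19. The first 5 digits are (1, 0, 0, 5, 0).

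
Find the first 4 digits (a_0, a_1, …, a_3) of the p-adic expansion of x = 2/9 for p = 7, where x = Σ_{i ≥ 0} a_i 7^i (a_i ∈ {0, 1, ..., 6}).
(a_0, …, a_3) = (1, 3, 5, 0)

v_7(2/9) = 0 (numerator and denominator both coprime to 7), so x ∈ ℤ_7^×. Compute digits iteratively via a_i = x_i mod 7, x_{i+1} = (x_i − a_i)/7, with x_0 = x:
  x_0 = 2/9;  a_0 = 1;  x_1 = (x_0 − 1)/7 = -1/9
  x_1 = -1/9;  a_1 = 3;  x_2 = (x_1 − 3)/7 = -4/9
  x_2 = -4/9;  a_2 = 5;  x_3 = (x_2 − 5)/7 = -7/9
  x_3 = -7/9;  a_3 = 0;  x_4 = (x_3 − 0)/7 = -1/9
Digits: (1, 3, 5, 0).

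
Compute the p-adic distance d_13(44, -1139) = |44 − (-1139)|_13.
d_13(44, -1139) = 1/169

Step 1 — x − y = 44 − (-1139) = 1183. Step 2 — v_13(1183) = 2 (factor: 1183 = (13^2 · 7); the sign does not affect v_p). Step 3 — |x − y|_13 = 13^{-2} = 1/169.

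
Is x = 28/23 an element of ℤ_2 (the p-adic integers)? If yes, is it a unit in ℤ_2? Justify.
x ∈ ℤ_2 but not a unit; v_2(x) = 2 > 0

ℤ_2 = {x ∈ ℚ_2 : v_2(x) ≥ 0} and ℤ_2^× = {x ∈ ℤ_2 : v_2(x) = 0}. Here v_2(28/23) = v_2(num) − v_2(den) = 2; compare against these criteria.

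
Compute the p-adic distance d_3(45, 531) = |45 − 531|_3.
d_3(45, 531) = 1/243

Step 1 — x − y = 45 − 531 = -486. Step 2 — v_3(-486) = 5 (factor: -486 = −(3^5 · 2); the sign does not affect v_p). Step 3 — |x − y|_3 = 3^{-5} = 1/243.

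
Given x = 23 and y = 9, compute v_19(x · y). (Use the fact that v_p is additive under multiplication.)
v_19(207) = 0

v_p(x) = 0 (factor: 23 = 19^0 · 23); v_p(y) = 0 (factor: 9 = 19^0 · 9). Additivity: v_p(xy) = v_p(x) + v_p(y) = 0 + 0 = 0. (Direct check: xy = 207 = 19^0 · (207).)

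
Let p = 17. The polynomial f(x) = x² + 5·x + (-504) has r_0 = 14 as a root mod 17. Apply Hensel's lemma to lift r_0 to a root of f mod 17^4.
r_3 = 53241 (mod 83521)

Hensel: r_{i+1} = r_i − f(r_i)·(f′(r_i))^{-1} mod 17^{i+2}, f′(x) = 2x + 5. Iterate:
  r_0 = 14 (mod 17)
  r_1 = 65 (mod 289)
  r_2 = 4111 (mod 4913)
  r_3 = 53241 (mod 83521)
Final: r = 53241 satisfies f(r) ≡ 0 mod 17^4.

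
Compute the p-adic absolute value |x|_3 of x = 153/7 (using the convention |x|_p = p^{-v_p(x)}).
|153/7|_3 = 1/9

Step 1 — compute v_3(x) by factoring powers of 3 out of the numerator and denominator: v_3(153/7) = 2. Step 2 — apply |x|_p = p^{-v_p(x)} = 3^{-2} = 1/9.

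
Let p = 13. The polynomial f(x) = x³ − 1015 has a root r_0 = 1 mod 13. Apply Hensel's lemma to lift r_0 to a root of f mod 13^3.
r_2 = 339 (mod 2197)

Hensel: r_{i+1} = r_i − f(r_i)/f′(r_i) mod 13^{i+2}, where f′(x) = 3x². Iterate:
  r_0 = 1 (mod 13)
  r_1 = 1 (mod 169)
  r_2 = 339 (mod 2197)
Final: r = 339 with f(r) ≡ 0 mod 13^3.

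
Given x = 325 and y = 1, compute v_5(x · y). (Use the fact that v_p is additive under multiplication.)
v_5(325) = 2

v_p(x) = 2 (factor: 325 = 5^2 · 13); v_p(y) = 0 (factor: 1 = 5^0 · 1). Additivity: v_p(xy) = v_p(x) + v_p(y) = 2 + 0 = 2. (Direct check: xy = 325 = 5^2 · (13).)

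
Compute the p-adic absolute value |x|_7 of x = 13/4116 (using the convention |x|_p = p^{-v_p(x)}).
|13/4116|_7 = 343

Step 1 — compute v_7(x) by factoring powers of 7 out of the numerator and denominator: v_7(13/4116) = -3. Step 2 — apply |x|_p = p^{-v_p(x)} = 7^{3} = 343.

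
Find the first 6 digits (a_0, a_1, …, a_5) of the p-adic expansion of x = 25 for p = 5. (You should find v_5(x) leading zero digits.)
(a_0, …, a_5) = (0, 0, 1, 0, 0, 0)

v_5(25) = 2, so a_0 = ... = a_1 = 0. Factor out: x = 5^2 · u with u = 1 a unit in ℤ_5. Expand u iteratively via a_{v+i} = u_i mod 5, u_{i+1} = (u_i − a_{v+i})/5:
  u_0 = 1;  a_2 = 1;  u_1 = (u_0 − 1)/5 = 0
  u_1 = 0;  a_3 = 0;  u_2 = (u_1 − 0)/5 = 0
  u_2 = 0;  a_4 = 0;  u_3 = (u_2 − 0)/5 = 0
  u_3 = 0;  a_5 = 0;  u_4 = (u_3 − 0)/5 = 0
Digits: (0, 0, 1, 0, 0, 0).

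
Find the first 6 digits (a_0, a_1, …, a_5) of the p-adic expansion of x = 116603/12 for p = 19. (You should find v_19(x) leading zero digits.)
(a_0, …, a_5) = (0, 0, 0, 3, 11, 1)

v_19(116603/12) = 3, so a_0 = ... = a_2 = 0. Factor out: x = 19^3 · u with u = 17/12 a unit in ℤ_19. Expand u iteratively via a_{v+i} = u_i mod 19, u_{i+1} = (u_i − a_{v+i})/19:
  u_0 = 17/12;  a_3 = 3;  u_1 = (u_0 − 3)/19 = -1/12
  u_1 = -1/12;  a_4 = 11;  u_2 = (u_1 − 11)/19 = -7/12
  u_2 = -7/12;  a_5 = 1;  u_3 = (u_2 − 1)/19 = -1/12
Digits: (0, 0, 0, 3, 11, 1).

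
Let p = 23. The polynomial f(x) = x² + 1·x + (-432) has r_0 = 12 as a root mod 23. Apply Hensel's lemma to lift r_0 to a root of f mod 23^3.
r_2 = 1208 (mod 12167)

Hensel: r_{i+1} = r_i − f(r_i)·(f′(r_i))^{-1} mod 23^{i+2}, f′(x) = 2x + 1. Iterate:
  r_0 = 12 (mod 23)
  r_1 = 150 (mod 529)
  r_2 = 1208 (mod 12167)
Final: r = 1208 satisfies f(r) ≡ 0 mod 23^3.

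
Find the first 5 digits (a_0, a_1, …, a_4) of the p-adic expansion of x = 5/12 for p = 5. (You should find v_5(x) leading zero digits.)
(a_0, …, a_4) = (0, 3, 4, 2, 4)

v_5(5/12) = 1, so a_0 = ... = a_0 = 0. Factor out: x = 5^1 · u with u = 1/12 a unit in ℤ_5. Expand u iteratively via a_{v+i} = u_i mod 5, u_{i+1} = (u_i − a_{v+i})/5:
  u_0 = 1/12;  a_1 = 3;  u_1 = (u_0 − 3)/5 = -7/12
  u_1 = -7/12;  a_2 = 4;  u_2 = (u_1 − 4)/5 = -11/12
  u_2 = -11/12;  a_3 = 2;  u_3 = (u_2 − 2)/5 = -7/12
  u_3 = -7/12;  a_4 = 4;  u_4 = (u_3 − 4)/5 = -11/12
Digits: (0, 3, 4, 2, 4).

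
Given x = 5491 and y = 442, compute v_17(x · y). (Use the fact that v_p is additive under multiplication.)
v_17(2427022) = 3

v_p(x) = 2 (factor: 5491 = 17^2 · 19); v_p(y) = 1 (factor: 442 = 17^1 · 26). Additivity: v_p(xy) = v_p(x) + v_p(y) = 2 + 1 = 3. (Direct check: xy = 2427022 = 17^3 · (494).)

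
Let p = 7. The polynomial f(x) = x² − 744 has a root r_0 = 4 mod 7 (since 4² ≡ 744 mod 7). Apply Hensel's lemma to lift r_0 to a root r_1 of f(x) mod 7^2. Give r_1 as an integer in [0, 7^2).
r_1 = 46 (mod 49)

Hensel's recurrence: r_{i+1} = r_i − f(r_i)·(f′(r_i))^{-1} mod 7^{i+2}, with f′(x) = 2x. Iterate:
  r_0 = 4 (mod 7)
  r_1 = 46 (mod 49)
Final: r_1 = 46, and one checks f(r_1) ≡ 0 mod 7^2.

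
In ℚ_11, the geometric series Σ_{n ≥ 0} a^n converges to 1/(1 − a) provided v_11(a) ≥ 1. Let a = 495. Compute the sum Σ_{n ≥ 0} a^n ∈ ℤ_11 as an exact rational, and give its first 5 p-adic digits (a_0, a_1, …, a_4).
Σ a^n = 1/(1 − a) = -1/494;  first 5 digits = (1, 1, 5, 9, 7)

v_11(a) = 1 ≥ 1, so the series converges in ℤ_11 to 1/(1 − a) = 1/(1 − 495) = -1/494. Expand this rational in ℤ_11: compute digits iteratively via d_i = x_i mod 11, x_{i+1} = (x_i − d_i)/11. The first 5 digits are (1, 1, 5, 9, 7).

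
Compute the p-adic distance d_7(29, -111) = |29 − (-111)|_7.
d_7(29, -111) = 1/7

Step 1 — x − y = 29 − (-111) = 140. Step 2 — v_7(140) = 1 (factor: 140 = (7^1 · 20); the sign does not affect v_p). Step 3 — |x − y|_7 = 7^{-1} = 1/7.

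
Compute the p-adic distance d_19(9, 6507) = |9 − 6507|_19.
d_19(9, 6507) = 1/361

Step 1 — x − y = 9 − 6507 = -6498. Step 2 — v_19(-6498) = 2 (factor: -6498 = −(19^2 · 18); the sign does not affect v_p). Step 3 — |x − y|_19 = 19^{-2} = 1/361.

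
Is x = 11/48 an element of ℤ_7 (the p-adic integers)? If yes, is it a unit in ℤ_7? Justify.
x ∈ ℤ_7^× (unit); v_7(x) = 0

ℤ_7 = {x ∈ ℚ_7 : v_7(x) ≥ 0} and ℤ_7^× = {x ∈ ℤ_7 : v_7(x) = 0}. Here v_7(11/48) = v_7(num) − v_7(den) = 0; compare against these criteria.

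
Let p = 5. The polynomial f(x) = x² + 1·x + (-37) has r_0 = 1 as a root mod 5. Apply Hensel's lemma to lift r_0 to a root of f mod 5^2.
r_1 = 21 (mod 25)

Hensel: r_{i+1} = r_i − f(r_i)·(f′(r_i))^{-1} mod 5^{i+2}, f′(x) = 2x + 1. Iterate:
  r_0 = 1 (mod 5)
  r_1 = 21 (mod 25)
Final: r = 21 satisfies f(r) ≡ 0 mod 5^2.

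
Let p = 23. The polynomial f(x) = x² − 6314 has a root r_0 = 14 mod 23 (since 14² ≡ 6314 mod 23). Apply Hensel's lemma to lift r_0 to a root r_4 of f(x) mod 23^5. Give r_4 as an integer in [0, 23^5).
r_4 = 1023054 (mod 6436343)

Hensel's recurrence: r_{i+1} = r_i − f(r_i)·(f′(r_i))^{-1} mod 23^{i+2}, with f′(x) = 2x. Iterate:
  r_0 = 14 (mod 23)
  r_1 = 497 (mod 529)
  r_2 = 1026 (mod 12167)
  r_3 = 183531 (mod 279841)
  r_4 = 1023054 (mod 6436343)
Final: r_4 = 1023054, and one checks f(r_4) ≡ 0 mod 23^5.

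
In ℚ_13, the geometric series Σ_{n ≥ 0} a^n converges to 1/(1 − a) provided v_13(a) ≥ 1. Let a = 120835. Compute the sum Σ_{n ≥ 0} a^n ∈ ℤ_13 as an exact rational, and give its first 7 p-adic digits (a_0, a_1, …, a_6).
Σ a^n = 1/(1 − a) = -1/120834;  first 7 digits = (1, 0, 0, 3, 4, 0, 9)

v_13(a) = 3 ≥ 1, so the series converges in ℤ_13 to 1/(1 − a) = 1/(1 − 120835) = -1/120834. Expand this rational in ℤ_13: compute digits iteratively via d_i = x_i mod 13, x_{i+1} = (x_i − d_i)/13. The first 7 digits are (1, 0, 0, 3, 4, 0, 9).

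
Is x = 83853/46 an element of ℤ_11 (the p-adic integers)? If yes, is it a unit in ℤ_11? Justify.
x ∈ ℤ_11 but not a unit; v_11(x) = 3 > 0

ℤ_11 = {x ∈ ℚ_11 : v_11(x) ≥ 0} and ℤ_11^× = {x ∈ ℤ_11 : v_11(x) = 0}. Here v_11(83853/46) = v_11(num) − v_11(den) = 3; compare against these criteria.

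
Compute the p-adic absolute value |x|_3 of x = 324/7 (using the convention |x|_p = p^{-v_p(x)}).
|324/7|_3 = 1/81

Step 1 — compute v_3(x) by factoring powers of 3 out of the numerator and denominator: v_3(324/7) = 4. Step 2 — apply |x|_p = p^{-v_p(x)} = 3^{-4} = 1/81.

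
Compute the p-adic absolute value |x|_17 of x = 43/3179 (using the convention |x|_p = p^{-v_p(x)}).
|43/3179|_17 = 289

Step 1 — compute v_17(x) by factoring powers of 17 out of the numerator and denominator: v_17(43/3179) = -2. Step 2 — apply |x|_p = p^{-v_p(x)} = 17^{2} = 289.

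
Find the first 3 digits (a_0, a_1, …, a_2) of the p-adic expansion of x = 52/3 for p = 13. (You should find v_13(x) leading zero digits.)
(a_0, …, a_2) = (0, 10, 8)

v_13(52/3) = 1, so a_0 = ... = a_0 = 0. Factor out: x = 13^1 · u with u = 4/3 a unit in ℤ_13. Expand u iteratively via a_{v+i} = u_i mod 13, u_{i+1} = (u_i − a_{v+i})/13:
  u_0 = 4/3;  a_1 = 10;  u_1 = (u_0 − 10)/13 = -2/3
  u_1 = -2/3;  a_2 = 8;  u_2 = (u_1 − 8)/13 = -2/3
Digits: (0, 10, 8).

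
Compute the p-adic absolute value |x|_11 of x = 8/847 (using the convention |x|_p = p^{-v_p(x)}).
|8/847|_11 = 121

Step 1 — compute v_11(x) by factoring powers of 11 out of the numerator and denominator: v_11(8/847) = -2. Step 2 — apply |x|_p = p^{-v_p(x)} = 11^{2} = 121.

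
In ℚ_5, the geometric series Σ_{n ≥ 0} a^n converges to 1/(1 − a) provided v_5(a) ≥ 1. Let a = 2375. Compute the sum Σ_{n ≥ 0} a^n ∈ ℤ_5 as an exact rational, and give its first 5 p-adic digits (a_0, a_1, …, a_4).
Σ a^n = 1/(1 − a) = -1/2374;  first 5 digits = (1, 0, 0, 4, 3)

v_5(a) = 3 ≥ 1, so the series converges in ℤ_5 to 1/(1 − a) = 1/(1 − 2375) = -1/2374. Expand this rational in ℤ_5: compute digits iteratively via d_i = x_i mod 5, x_{i+1} = (x_i − d_i)/5. The first 5 digits are (1, 0, 0, 4, 3).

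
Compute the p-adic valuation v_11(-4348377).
v_11(-4348377) = 5

v_11(n) is the largest exponent k such that 11^k divides n. Factor out: -4348377 = -11^5 · 27. (Sign doesn't affect v_p.) So v_11(-4348377) = 5.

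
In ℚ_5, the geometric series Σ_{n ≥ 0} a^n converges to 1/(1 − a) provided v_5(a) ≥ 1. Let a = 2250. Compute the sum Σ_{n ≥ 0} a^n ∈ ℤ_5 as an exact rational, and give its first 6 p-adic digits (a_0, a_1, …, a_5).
Σ a^n = 1/(1 − a) = -1/2249;  first 6 digits = (1, 0, 0, 3, 3, 0)

v_5(a) = 3 ≥ 1, so the series converges in ℤ_5 to 1/(1 − a) = 1/(1 − 2250) = -1/2249. Expand this rational in ℤ_5: compute digits iteratively via d_i = x_i mod 5, x_{i+1} = (x_i − d_i)/5. The first 6 digits are (1, 0, 0, 3, 3, 0).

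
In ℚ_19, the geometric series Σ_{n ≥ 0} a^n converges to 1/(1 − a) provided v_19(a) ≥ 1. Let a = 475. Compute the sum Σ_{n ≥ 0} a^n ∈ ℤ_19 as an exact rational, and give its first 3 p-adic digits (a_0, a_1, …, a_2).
Σ a^n = 1/(1 − a) = -1/474;  first 3 digits = (1, 6, 18)

v_19(a) = 1 ≥ 1, so the series converges in ℤ_19 to 1/(1 − a) = 1/(1 − 475) = -1/474. Expand this rational in ℤ_19: compute digits iteratively via d_i = x_i mod 19, x_{i+1} = (x_i − d_i)/19. The first 3 digits are (1, 6, 18).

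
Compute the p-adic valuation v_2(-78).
v_2(-78) = 1

v_2(n) is the largest exponent k such that 2^k divides n. Factor out: -78 = -2^1 · 39. (Sign doesn't affect v_p.) So v_2(-78) = 1.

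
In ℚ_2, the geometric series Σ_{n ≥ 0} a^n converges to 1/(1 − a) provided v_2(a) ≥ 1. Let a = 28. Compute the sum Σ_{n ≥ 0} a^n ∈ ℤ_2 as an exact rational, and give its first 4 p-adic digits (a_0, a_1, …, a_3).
Σ a^n = 1/(1 − a) = -1/27;  first 4 digits = (1, 0, 1, 1)

v_2(a) = 2 ≥ 1, so the series converges in ℤ_2 to 1/(1 − a) = 1/(1 − 28) = -1/27. Expand this rational in ℤ_2: compute digits iteratively via d_i = x_i mod 2, x_{i+1} = (x_i − d_i)/2. The first 4 digits are (1, 0, 1, 1).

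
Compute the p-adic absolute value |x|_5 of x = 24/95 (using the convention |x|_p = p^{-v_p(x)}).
|24/95|_5 = 5

Step 1 — compute v_5(x) by factoring powers of 5 out of the numerator and denominator: v_5(24/95) = -1. Step 2 — apply |x|_p = p^{-v_p(x)} = 5^{1} = 5.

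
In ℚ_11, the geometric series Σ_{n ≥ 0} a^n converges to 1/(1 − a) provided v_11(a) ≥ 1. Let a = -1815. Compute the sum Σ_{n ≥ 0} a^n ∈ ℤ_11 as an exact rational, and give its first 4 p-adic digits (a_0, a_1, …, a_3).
Σ a^n = 1/(1 − a) = 1/1816;  first 4 digits = (1, 0, 7, 9)

v_11(a) = 2 ≥ 1, so the series converges in ℤ_11 to 1/(1 − a) = 1/(1 − (-1815)) = 1/1816. Expand this rational in ℤ_11: compute digits iteratively via d_i = x_i mod 11, x_{i+1} = (x_i − d_i)/11. The first 4 digits are (1, 0, 7, 9).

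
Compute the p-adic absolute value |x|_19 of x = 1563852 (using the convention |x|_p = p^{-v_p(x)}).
|1563852|_19 = 1/130321

Step 1 — compute v_19(x) by factoring powers of 19 out of the numerator and denominator: v_19(1563852) = 4. Step 2 — apply |x|_p = p^{-v_p(x)} = 19^{-4} = 1/130321.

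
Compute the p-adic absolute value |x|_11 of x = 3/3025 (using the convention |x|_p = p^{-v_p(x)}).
|3/3025|_11 = 121

Step 1 — compute v_11(x) by factoring powers of 11 out of the numerator and denominator: v_11(3/3025) = -2. Step 2 — apply |x|_p = p^{-v_p(x)} = 11^{2} = 121.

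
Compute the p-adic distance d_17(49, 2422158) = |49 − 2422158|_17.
d_17(49, 2422158) = 1/83521

Step 1 — x − y = 49 − 2422158 = -2422109. Step 2 — v_17(-2422109) = 4 (factor: -2422109 = −(17^4 · 29); the sign does not affect v_p). Step 3 — |x − y|_17 = 17^{-4} = 1/83521.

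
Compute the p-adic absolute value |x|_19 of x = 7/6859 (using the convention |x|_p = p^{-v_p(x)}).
|7/6859|_19 = 6859

Step 1 — compute v_19(x) by factoring powers of 19 out of the numerator and denominator: v_19(7/6859) = -3. Step 2 — apply |x|_p = p^{-v_p(x)} = 19^{3} = 6859.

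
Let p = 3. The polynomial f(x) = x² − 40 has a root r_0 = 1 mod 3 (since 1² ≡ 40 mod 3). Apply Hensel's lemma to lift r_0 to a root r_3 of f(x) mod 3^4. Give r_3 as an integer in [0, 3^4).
r_3 = 70 (mod 81)

Hensel's recurrence: r_{i+1} = r_i − f(r_i)·(f′(r_i))^{-1} mod 3^{i+2}, with f′(x) = 2x. Iterate:
  r_0 = 1 (mod 3)
  r_1 = 7 (mod 9)
  r_2 = 16 (mod 27)
  r_3 = 70 (mod 81)
Final: r_3 = 70, and one checks f(r_3) ≡ 0 mod 3^4.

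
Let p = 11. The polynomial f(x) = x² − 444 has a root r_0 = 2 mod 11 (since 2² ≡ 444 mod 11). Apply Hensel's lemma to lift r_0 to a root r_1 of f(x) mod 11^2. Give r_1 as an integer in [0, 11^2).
r_1 = 112 (mod 121)

Hensel's recurrence: r_{i+1} = r_i − f(r_i)·(f′(r_i))^{-1} mod 11^{i+2}, with f′(x) = 2x. Iterate:
  r_0 = 2 (mod 11)
  r_1 = 112 (mod 121)
Final: r_1 = 112, and one checks f(r_1) ≡ 0 mod 11^2.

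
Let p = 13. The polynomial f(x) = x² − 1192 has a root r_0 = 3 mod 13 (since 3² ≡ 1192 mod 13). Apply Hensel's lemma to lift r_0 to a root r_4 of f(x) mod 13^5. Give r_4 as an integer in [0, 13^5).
r_4 = 366733 (mod 371293)

Hensel's recurrence: r_{i+1} = r_i − f(r_i)·(f′(r_i))^{-1} mod 13^{i+2}, with f′(x) = 2x. Iterate:
  r_0 = 3 (mod 13)
  r_1 = 3 (mod 169)
  r_2 = 2031 (mod 2197)
  r_3 = 24001 (mod 28561)
  r_4 = 366733 (mod 371293)
Final: r_4 = 366733, and one checks f(r_4) ≡ 0 mod 13^5.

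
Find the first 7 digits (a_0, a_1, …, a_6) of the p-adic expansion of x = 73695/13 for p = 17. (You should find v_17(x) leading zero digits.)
(a_0, …, a_6) = (0, 0, 0, 9, 10, 2, 9)

v_17(73695/13) = 3, so a_0 = ... = a_2 = 0. Factor out: x = 17^3 · u with u = 15/13 a unit in ℤ_17. Expand u iteratively via a_{v+i} = u_i mod 17, u_{i+1} = (u_i − a_{v+i})/17:
  u_0 = 15/13;  a_3 = 9;  u_1 = (u_0 − 9)/17 = -6/13
  u_1 = -6/13;  a_4 = 10;  u_2 = (u_1 − 10)/17 = -8/13
  u_2 = -8/13;  a_5 = 2;  u_3 = (u_2 − 2)/17 = -2/13
  u_3 = -2/13;  a_6 = 9;  u_4 = (u_3 − 9)/17 = -7/13
Digits: (0, 0, 0, 9, 10, 2, 9).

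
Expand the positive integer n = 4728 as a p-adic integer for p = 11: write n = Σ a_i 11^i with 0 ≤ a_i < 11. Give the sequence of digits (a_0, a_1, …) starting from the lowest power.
(a_0, a_1, …) = (9, 0, 6, 3)

Repeated division by 11 gives the digits low-to-high: 4728 = 9 + 6·11^2 + 3·11^3. Digit sequence: (9, 0, 6, 3).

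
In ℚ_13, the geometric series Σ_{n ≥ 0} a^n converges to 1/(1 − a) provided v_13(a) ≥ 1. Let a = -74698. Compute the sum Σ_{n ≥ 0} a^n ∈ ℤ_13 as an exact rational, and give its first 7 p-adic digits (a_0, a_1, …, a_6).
Σ a^n = 1/(1 − a) = 1/74699;  first 7 digits = (1, 0, 0, 5, 10, 12, 11)

v_13(a) = 3 ≥ 1, so the series converges in ℤ_13 to 1/(1 − a) = 1/(1 − (-74698)) = 1/74699. Expand this rational in ℤ_13: compute digits iteratively via d_i = x_i mod 13, x_{i+1} = (x_i − d_i)/13. The first 7 digits are (1, 0, 0, 5, 10, 12, 11).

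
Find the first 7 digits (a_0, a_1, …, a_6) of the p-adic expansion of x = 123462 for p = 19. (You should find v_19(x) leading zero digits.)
(a_0, …, a_6) = (0, 0, 0, 18, 0, 0, 0)

v_19(123462) = 3, so a_0 = ... = a_2 = 0. Factor out: x = 19^3 · u with u = 18 a unit in ℤ_19. Expand u iteratively via a_{v+i} = u_i mod 19, u_{i+1} = (u_i − a_{v+i})/19:
  u_0 = 18;  a_3 = 18;  u_1 = (u_0 − 18)/19 = 0
  u_1 = 0;  a_4 = 0;  u_2 = (u_1 − 0)/19 = 0
  u_2 = 0;  a_5 = 0;  u_3 = (u_2 − 0)/19 = 0
  u_3 = 0;  a_6 = 0;  u_4 = (u_3 − 0)/19 = 0
Digits: (0, 0, 0, 18, 0, 0, 0).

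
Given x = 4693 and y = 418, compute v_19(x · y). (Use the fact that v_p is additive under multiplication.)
v_19(1961674) = 3

v_p(x) = 2 (factor: 4693 = 19^2 · 13); v_p(y) = 1 (factor: 418 = 19^1 · 22). Additivity: v_p(xy) = v_p(x) + v_p(y) = 2 + 1 = 3. (Direct check: xy = 1961674 = 19^3 · (286).)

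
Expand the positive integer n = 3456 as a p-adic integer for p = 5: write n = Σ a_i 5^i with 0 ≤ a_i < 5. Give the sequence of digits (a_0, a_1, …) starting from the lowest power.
(a_0, a_1, …) = (1, 1, 3, 2, 0, 1)

Repeated division by 5 gives the digits low-to-high: 3456 = 1 + 1·5^1 + 3·5^2 + 2·5^3 + 1·5^5. Digit sequence: (1, 1, 3, 2, 0, 1).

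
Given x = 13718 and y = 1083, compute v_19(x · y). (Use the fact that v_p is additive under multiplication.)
v_19(14856594) = 5

v_p(x) = 3 (factor: 13718 = 19^3 · 2); v_p(y) = 2 (factor: 1083 = 19^2 · 3). Additivity: v_p(xy) = v_p(x) + v_p(y) = 3 + 2 = 5. (Direct check: xy = 14856594 = 19^5 · (6).)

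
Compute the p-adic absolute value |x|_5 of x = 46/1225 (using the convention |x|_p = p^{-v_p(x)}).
|46/1225|_5 = 25

Step 1 — compute v_5(x) by factoring powers of 5 out of the numerator and denominator: v_5(46/1225) = -2. Step 2 — apply |x|_p = p^{-v_p(x)} = 5^{2} = 25.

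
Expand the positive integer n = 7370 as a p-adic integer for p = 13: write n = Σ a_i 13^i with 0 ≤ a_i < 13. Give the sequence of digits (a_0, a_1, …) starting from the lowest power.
(a_0, a_1, …) = (12, 7, 4, 3)

Repeated division by 13 gives the digits low-to-high: 7370 = 12 + 7·13^1 + 4·13^2 + 3·13^3. Digit sequence: (12, 7, 4, 3).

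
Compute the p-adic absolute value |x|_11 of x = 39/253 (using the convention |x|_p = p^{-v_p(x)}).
|39/253|_11 = 11

Step 1 — compute v_11(x) by factoring powers of 11 out of the numerator and denominator: v_11(39/253) = -1. Step 2 — apply |x|_p = p^{-v_p(x)} = 11^{1} = 11.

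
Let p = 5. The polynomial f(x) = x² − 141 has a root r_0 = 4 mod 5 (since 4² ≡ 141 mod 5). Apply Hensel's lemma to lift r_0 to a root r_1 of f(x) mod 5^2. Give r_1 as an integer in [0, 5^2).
r_1 = 4 (mod 25)

Hensel's recurrence: r_{i+1} = r_i − f(r_i)·(f′(r_i))^{-1} mod 5^{i+2}, with f′(x) = 2x. Iterate:
  r_0 = 4 (mod 5)
  r_1 = 4 (mod 25)
Final: r_1 = 4, and one checks f(r_1) ≡ 0 mod 5^2.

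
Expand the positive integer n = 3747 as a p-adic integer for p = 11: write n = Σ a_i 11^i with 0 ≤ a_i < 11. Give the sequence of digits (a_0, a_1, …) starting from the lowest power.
(a_0, a_1, …) = (7, 10, 8, 2)

Repeated division by 11 gives the digits low-to-high: 3747 = 7 + 10·11^1 + 8·11^2 + 2·11^3. Digit sequence: (7, 10, 8, 2).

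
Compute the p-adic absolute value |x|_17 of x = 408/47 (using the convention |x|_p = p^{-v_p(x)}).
|408/47|_17 = 1/17

Step 1 — compute v_17(x) by factoring powers of 17 out of the numerator and denominator: v_17(408/47) = 1. Step 2 — apply |x|_p = p^{-v_p(x)} = 17^{-1} = 1/17.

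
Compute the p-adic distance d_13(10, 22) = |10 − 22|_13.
d_13(10, 22) = 1

Step 1 — x − y = 10 − 22 = -12. Step 2 — v_13(-12) = 0 (factor: -12 = −(13^0 · 12); the sign does not affect v_p). Step 3 — |x − y|_13 = 13^{0} = 1.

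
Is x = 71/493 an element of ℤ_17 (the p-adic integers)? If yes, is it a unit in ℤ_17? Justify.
x ∉ ℤ_17 (v_17(x) = -1 < 0)

ℤ_17 = {x ∈ ℚ_17 : v_17(x) ≥ 0} and ℤ_17^× = {x ∈ ℤ_17 : v_17(x) = 0}. Here v_17(71/493) = v_17(num) − v_17(den) = -1; compare against these criteria.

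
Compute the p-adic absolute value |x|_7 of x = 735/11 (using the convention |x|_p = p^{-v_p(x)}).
|735/11|_7 = 1/49

Step 1 — compute v_7(x) by factoring powers of 7 out of the numerator and denominator: v_7(735/11) = 2. Step 2 — apply |x|_p = p^{-v_p(x)} = 7^{-2} = 1/49.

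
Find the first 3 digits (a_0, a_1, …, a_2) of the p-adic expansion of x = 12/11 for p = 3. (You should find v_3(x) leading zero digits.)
(a_0, …, a_2) = (0, 2, 0)

v_3(12/11) = 1, so a_0 = ... = a_0 = 0. Factor out: x = 3^1 · u with u = 4/11 a unit in ℤ_3. Expand u iteratively via a_{v+i} = u_i mod 3, u_{i+1} = (u_i − a_{v+i})/3:
  u_0 = 4/11;  a_1 = 2;  u_1 = (u_0 − 2)/3 = -6/11
  u_1 = -6/11;  a_2 = 0;  u_2 = (u_1 − 0)/3 = -2/11
Digits: (0, 2, 0).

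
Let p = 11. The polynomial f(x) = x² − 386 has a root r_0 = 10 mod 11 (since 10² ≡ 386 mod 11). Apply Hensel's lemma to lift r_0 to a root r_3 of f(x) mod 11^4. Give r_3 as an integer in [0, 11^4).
r_3 = 1198 (mod 14641)

Hensel's recurrence: r_{i+1} = r_i − f(r_i)·(f′(r_i))^{-1} mod 11^{i+2}, with f′(x) = 2x. Iterate:
  r_0 = 10 (mod 11)
  r_1 = 109 (mod 121)
  r_2 = 1198 (mod 1331)
  r_3 = 1198 (mod 14641)
Final: r_3 = 1198, and one checks f(r_3) ≡ 0 mod 11^4.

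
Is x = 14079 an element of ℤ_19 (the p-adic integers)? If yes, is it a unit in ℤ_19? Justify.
x ∈ ℤ_19 but not a unit; v_19(x) = 2 > 0

ℤ_19 = {x ∈ ℚ_19 : v_19(x) ≥ 0} and ℤ_19^× = {x ∈ ℤ_19 : v_19(x) = 0}. Here v_19(14079) = v_19(num) − v_19(den) = 2; compare against these criteria.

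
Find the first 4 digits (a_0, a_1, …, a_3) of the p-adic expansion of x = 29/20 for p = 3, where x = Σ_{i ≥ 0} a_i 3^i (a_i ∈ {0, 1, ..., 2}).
(a_0, …, a_3) = (1, 0, 2, 1)

v_3(29/20) = 0 (numerator and denominator both coprime to 3), so x ∈ ℤ_3^×. Compute digits iteratively via a_i = x_i mod 3, x_{i+1} = (x_i − a_i)/3, with x_0 = x:
  x_0 = 29/20;  a_0 = 1;  x_1 = (x_0 − 1)/3 = 3/20
  x_1 = 3/20;  a_1 = 0;  x_2 = (x_1 − 0)/3 = 1/20
  x_2 = 1/20;  a_2 = 2;  x_3 = (x_2 − 2)/3 = -13/20
  x_3 = -13/20;  a_3 = 1;  x_4 = (x_3 − 1)/3 = -11/20
Digits: (1, 0, 2, 1).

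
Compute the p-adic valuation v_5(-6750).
v_5(-6750) = 3

v_5(n) is the largest exponent k such that 5^k divides n. Factor out: -6750 = -5^3 · 54. (Sign doesn't affect v_p.) So v_5(-6750) = 3.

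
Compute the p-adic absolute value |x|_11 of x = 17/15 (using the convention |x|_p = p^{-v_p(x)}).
|17/15|_11 = 1

Step 1 — compute v_11(x) by factoring powers of 11 out of the numerator and denominator: v_11(17/15) = 0. Step 2 — apply |x|_p = p^{-v_p(x)} = 11^{0} = 1.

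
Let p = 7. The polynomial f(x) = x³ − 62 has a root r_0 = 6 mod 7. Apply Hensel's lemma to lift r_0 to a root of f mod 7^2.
r_1 = 20 (mod 49)

Hensel: r_{i+1} = r_i − f(r_i)/f′(r_i) mod 7^{i+2}, where f′(x) = 3x². Iterate:
  r_0 = 6 (mod 7)
  r_1 = 20 (mod 49)
Final: r = 20 with f(r) ≡ 0 mod 7^2.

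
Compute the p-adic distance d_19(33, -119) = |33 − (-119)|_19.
d_19(33, -119) = 1/19

Step 1 — x − y = 33 − (-119) = 152. Step 2 — v_19(152) = 1 (factor: 152 = (19^1 · 8); the sign does not affect v_p). Step 3 — |x − y|_19 = 19^{-1} = 1/19.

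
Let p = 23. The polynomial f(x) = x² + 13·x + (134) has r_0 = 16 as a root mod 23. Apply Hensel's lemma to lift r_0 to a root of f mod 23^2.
r_1 = 85 (mod 529)

Hensel: r_{i+1} = r_i − f(r_i)·(f′(r_i))^{-1} mod 23^{i+2}, f′(x) = 2x + 13. Iterate:
  r_0 = 16 (mod 23)
  r_1 = 85 (mod 529)
Final: r = 85 satisfies f(r) ≡ 0 mod 23^2.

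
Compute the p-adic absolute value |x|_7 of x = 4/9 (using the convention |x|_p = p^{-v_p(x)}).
|4/9|_7 = 1

Step 1 — compute v_7(x) by factoring powers of 7 out of the numerator and denominator: v_7(4/9) = 0. Step 2 — apply |x|_p = p^{-v_p(x)} = 7^{0} = 1.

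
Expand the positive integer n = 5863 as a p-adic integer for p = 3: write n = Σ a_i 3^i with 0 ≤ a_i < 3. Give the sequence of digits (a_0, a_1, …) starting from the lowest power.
(a_0, a_1, …) = (1, 1, 0, 1, 0, 0, 2, 2)

Repeated division by 3 gives the digits low-to-high: 5863 = 1 + 1·3^1 + 1·3^3 + 2·3^6 + 2·3^7. Digit sequence: (1, 1, 0, 1, 0, 0, 2, 2).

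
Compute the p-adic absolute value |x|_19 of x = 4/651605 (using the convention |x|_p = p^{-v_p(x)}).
|4/651605|_19 = 130321

Step 1 — compute v_19(x) by factoring powers of 19 out of the numerator and denominator: v_19(4/651605) = -4. Step 2 — apply |x|_p = p^{-v_p(x)} = 19^{4} = 130321.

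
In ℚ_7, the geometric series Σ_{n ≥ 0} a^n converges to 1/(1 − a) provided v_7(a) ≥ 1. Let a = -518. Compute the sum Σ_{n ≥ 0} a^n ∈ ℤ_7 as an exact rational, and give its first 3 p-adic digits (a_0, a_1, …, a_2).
Σ a^n = 1/(1 − a) = 1/519;  first 3 digits = (1, 3, 5)

v_7(a) = 1 ≥ 1, so the series converges in ℤ_7 to 1/(1 − a) = 1/(1 − (-518)) = 1/519. Expand this rational in ℤ_7: compute digits iteratively via d_i = x_i mod 7, x_{i+1} = (x_i − d_i)/7. The first 3 digits are (1, 3, 5).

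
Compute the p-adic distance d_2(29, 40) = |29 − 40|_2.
d_2(29, 40) = 1

Step 1 — x − y = 29 − 40 = -11. Step 2 — v_2(-11) = 0 (factor: -11 = −(2^0 · 11); the sign does not affect v_p). Step 3 — |x − y|_2 = 2^{0} = 1.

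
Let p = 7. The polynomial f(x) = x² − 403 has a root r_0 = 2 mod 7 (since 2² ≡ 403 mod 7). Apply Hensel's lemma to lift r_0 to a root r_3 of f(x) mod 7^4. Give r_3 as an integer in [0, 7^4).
r_3 = 996 (mod 2401)

Hensel's recurrence: r_{i+1} = r_i − f(r_i)·(f′(r_i))^{-1} mod 7^{i+2}, with f′(x) = 2x. Iterate:
  r_0 = 2 (mod 7)
  r_1 = 16 (mod 49)
  r_2 = 310 (mod 343)
  r_3 = 996 (mod 2401)
Final: r_3 = 996, and one checks f(r_3) ≡ 0 mod 7^4.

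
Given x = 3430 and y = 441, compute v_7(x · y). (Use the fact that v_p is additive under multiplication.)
v_7(1512630) = 5

v_p(x) = 3 (factor: 3430 = 7^3 · 10); v_p(y) = 2 (factor: 441 = 7^2 · 9). Additivity: v_p(xy) = v_p(x) + v_p(y) = 3 + 2 = 5. (Direct check: xy = 1512630 = 7^5 · (90).)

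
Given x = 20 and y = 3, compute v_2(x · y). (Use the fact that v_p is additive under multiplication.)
v_2(60) = 2

v_p(x) = 2 (factor: 20 = 2^2 · 5); v_p(y) = 0 (factor: 3 = 2^0 · 3). Additivity: v_p(xy) = v_p(x) + v_p(y) = 2 + 0 = 2. (Direct check: xy = 60 = 2^2 · (15).)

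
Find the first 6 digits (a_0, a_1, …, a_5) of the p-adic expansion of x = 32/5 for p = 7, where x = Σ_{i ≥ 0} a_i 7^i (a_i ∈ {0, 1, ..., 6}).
(a_0, …, a_5) = (5, 3, 1, 4, 5, 2)

v_7(32/5) = 0 (numerator and denominator both coprime to 7), so x ∈ ℤ_7^×. Compute digits iteratively via a_i = x_i mod 7, x_{i+1} = (x_i − a_i)/7, with x_0 = x:
  x_0 = 32/5;  a_0 = 5;  x_1 = (x_0 − 5)/7 = 1/5
  x_1 = 1/5;  a_1 = 3;  x_2 = (x_1 − 3)/7 = -2/5
  x_2 = -2/5;  a_2 = 1;  x_3 = (x_2 − 1)/7 = -1/5
  x_3 = -1/5;  a_3 = 4;  x_4 = (x_3 − 4)/7 = -3/5
  x_4 = -3/5;  a_4 = 5;  x_5 = (x_4 − 5)/7 = -4/5
  x_5 = -4/5;  a_5 = 2;  x_6 = (x_5 − 2)/7 = -2/5
Digits: (5, 3, 1, 4, 5, 2).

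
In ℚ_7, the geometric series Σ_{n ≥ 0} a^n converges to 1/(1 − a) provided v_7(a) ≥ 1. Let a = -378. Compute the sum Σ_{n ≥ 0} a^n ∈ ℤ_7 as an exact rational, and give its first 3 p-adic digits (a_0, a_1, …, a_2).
Σ a^n = 1/(1 − a) = 1/379;  first 3 digits = (1, 2, 3)

v_7(a) = 1 ≥ 1, so the series converges in ℤ_7 to 1/(1 − a) = 1/(1 − (-378)) = 1/379. Expand this rational in ℤ_7: compute digits iteratively via d_i = x_i mod 7, x_{i+1} = (x_i − d_i)/7. The first 3 digits are (1, 2, 3).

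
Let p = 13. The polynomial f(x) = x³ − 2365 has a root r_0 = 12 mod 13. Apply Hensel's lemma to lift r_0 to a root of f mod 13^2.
r_1 = 168 (mod 169)

Hensel: r_{i+1} = r_i − f(r_i)/f′(r_i) mod 13^{i+2}, where f′(x) = 3x². Iterate:
  r_0 = 12 (mod 13)
  r_1 = 168 (mod 169)
Final: r = 168 with f(r) ≡ 0 mod 13^2.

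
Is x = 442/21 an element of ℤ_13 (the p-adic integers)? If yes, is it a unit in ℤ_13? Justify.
x ∈ ℤ_13 but not a unit; v_13(x) = 1 > 0

ℤ_13 = {x ∈ ℚ_13 : v_13(x) ≥ 0} and ℤ_13^× = {x ∈ ℤ_13 : v_13(x) = 0}. Here v_13(442/21) = v_13(num) − v_13(den) = 1; compare against these criteria.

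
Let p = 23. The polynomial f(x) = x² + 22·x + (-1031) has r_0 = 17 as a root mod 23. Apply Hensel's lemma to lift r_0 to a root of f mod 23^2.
r_1 = 477 (mod 529)

Hensel: r_{i+1} = r_i − f(r_i)·(f′(r_i))^{-1} mod 23^{i+2}, f′(x) = 2x + 22. Iterate:
  r_0 = 17 (mod 23)
  r_1 = 477 (mod 529)
Final: r = 477 satisfies f(r) ≡ 0 mod 23^2.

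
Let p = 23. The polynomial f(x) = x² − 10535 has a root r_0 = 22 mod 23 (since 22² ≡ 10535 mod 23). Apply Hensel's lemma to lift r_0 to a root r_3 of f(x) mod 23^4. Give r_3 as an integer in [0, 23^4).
r_3 = 159251 (mod 279841)

Hensel's recurrence: r_{i+1} = r_i − f(r_i)·(f′(r_i))^{-1} mod 23^{i+2}, with f′(x) = 2x. Iterate:
  r_0 = 22 (mod 23)
  r_1 = 22 (mod 529)
  r_2 = 1080 (mod 12167)
  r_3 = 159251 (mod 279841)
Final: r_3 = 159251, and one checks f(r_3) ≡ 0 mod 23^4.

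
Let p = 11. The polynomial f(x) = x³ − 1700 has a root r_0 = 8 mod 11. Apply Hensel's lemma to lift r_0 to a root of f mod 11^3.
r_2 = 1020 (mod 1331)

Hensel: r_{i+1} = r_i − f(r_i)/f′(r_i) mod 11^{i+2}, where f′(x) = 3x². Iterate:
  r_0 = 8 (mod 11)
  r_1 = 52 (mod 121)
  r_2 = 1020 (mod 1331)
Final: r = 1020 with f(r) ≡ 0 mod 11^3.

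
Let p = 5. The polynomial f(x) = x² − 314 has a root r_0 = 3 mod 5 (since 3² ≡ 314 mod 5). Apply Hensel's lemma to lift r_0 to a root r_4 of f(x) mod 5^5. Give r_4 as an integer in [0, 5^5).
r_4 = 2758 (mod 3125)

Hensel's recurrence: r_{i+1} = r_i − f(r_i)·(f′(r_i))^{-1} mod 5^{i+2}, with f′(x) = 2x. Iterate:
  r_0 = 3 (mod 5)
  r_1 = 8 (mod 25)
  r_2 = 8 (mod 125)
  r_3 = 258 (mod 625)
  r_4 = 2758 (mod 3125)
Final: r_4 = 2758, and one checks f(r_4) ≡ 0 mod 5^5.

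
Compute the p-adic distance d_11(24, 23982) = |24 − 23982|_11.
d_11(24, 23982) = 1/1331

Step 1 — x − y = 24 − 23982 = -23958. Step 2 — v_11(-23958) = 3 (factor: -23958 = −(11^3 · 18); the sign does not affect v_p). Step 3 — |x − y|_11 = 11^{-3} = 1/1331.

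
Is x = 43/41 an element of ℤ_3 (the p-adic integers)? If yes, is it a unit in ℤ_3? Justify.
x ∈ ℤ_3^× (unit); v_3(x) = 0

ℤ_3 = {x ∈ ℚ_3 : v_3(x) ≥ 0} and ℤ_3^× = {x ∈ ℤ_3 : v_3(x) = 0}. Here v_3(43/41) = v_3(num) − v_3(den) = 0; compare against these criteria.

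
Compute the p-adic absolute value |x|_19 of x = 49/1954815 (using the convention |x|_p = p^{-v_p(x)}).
|49/1954815|_19 = 130321

Step 1 — compute v_19(x) by factoring powers of 19 out of the numerator and denominator: v_19(49/1954815) = -4. Step 2 — apply |x|_p = p^{-v_p(x)} = 19^{4} = 130321.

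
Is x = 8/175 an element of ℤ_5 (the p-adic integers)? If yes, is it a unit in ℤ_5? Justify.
x ∉ ℤ_5 (v_5(x) = -2 < 0)

ℤ_5 = {x ∈ ℚ_5 : v_5(x) ≥ 0} and ℤ_5^× = {x ∈ ℤ_5 : v_5(x) = 0}. Here v_5(8/175) = v_5(num) − v_5(den) = -2; compare against these criteria.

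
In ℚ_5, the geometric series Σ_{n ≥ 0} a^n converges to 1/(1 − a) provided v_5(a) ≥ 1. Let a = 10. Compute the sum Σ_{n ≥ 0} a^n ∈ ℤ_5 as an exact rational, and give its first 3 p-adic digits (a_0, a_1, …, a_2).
Σ a^n = 1/(1 − a) = -1/9;  first 3 digits = (1, 2, 4)

v_5(a) = 1 ≥ 1, so the series converges in ℤ_5 to 1/(1 − a) = 1/(1 − 10) = -1/9. Expand this rational in ℤ_5: compute digits iteratively via d_i = x_i mod 5, x_{i+1} = (x_i − d_i)/5. The first 3 digits are (1, 2, 4).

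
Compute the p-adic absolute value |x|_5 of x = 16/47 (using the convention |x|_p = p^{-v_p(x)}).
|16/47|_5 = 1

Step 1 — compute v_5(x) by factoring powers of 5 out of the numerator and denominator: v_5(16/47) = 0. Step 2 — apply |x|_p = p^{-v_p(x)} = 5^{0} = 1.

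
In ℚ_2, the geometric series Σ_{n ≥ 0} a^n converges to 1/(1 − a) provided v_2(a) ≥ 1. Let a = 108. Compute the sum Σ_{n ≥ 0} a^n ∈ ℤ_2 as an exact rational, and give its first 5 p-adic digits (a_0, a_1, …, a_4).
Σ a^n = 1/(1 − a) = -1/107;  first 5 digits = (1, 0, 1, 1, 1)

v_2(a) = 2 ≥ 1, so the series converges in ℤ_2 to 1/(1 − a) = 1/(1 − 108) = -1/107. Expand this rational in ℤ_2: compute digits iteratively via d_i = x_i mod 2, x_{i+1} = (x_i − d_i)/2. The first 5 digits are (1, 0, 1, 1, 1).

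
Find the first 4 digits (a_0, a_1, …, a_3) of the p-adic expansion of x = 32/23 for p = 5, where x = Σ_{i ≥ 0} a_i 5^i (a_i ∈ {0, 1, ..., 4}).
(a_0, …, a_3) = (4, 1, 1, 3)

v_5(32/23) = 0 (numerator and denominator both coprime to 5), so x ∈ ℤ_5^×. Compute digits iteratively via a_i = x_i mod 5, x_{i+1} = (x_i − a_i)/5, with x_0 = x:
  x_0 = 32/23;  a_0 = 4;  x_1 = (x_0 − 4)/5 = -12/23
  x_1 = -12/23;  a_1 = 1;  x_2 = (x_1 − 1)/5 = -7/23
  x_2 = -7/23;  a_2 = 1;  x_3 = (x_2 − 1)/5 = -6/23
  x_3 = -6/23;  a_3 = 3;  x_4 = (x_3 − 3)/5 = -15/23
Digits: (4, 1, 1, 3).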